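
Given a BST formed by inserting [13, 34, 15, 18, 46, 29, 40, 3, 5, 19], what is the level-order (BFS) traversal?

Tree insertion order: [13, 34, 15, 18, 46, 29, 40, 3, 5, 19]
Tree (level-order array): [13, 3, 34, None, 5, 15, 46, None, None, None, 18, 40, None, None, 29, None, None, 19]
BFS from the root, enqueuing left then right child of each popped node:
  queue [13] -> pop 13, enqueue [3, 34], visited so far: [13]
  queue [3, 34] -> pop 3, enqueue [5], visited so far: [13, 3]
  queue [34, 5] -> pop 34, enqueue [15, 46], visited so far: [13, 3, 34]
  queue [5, 15, 46] -> pop 5, enqueue [none], visited so far: [13, 3, 34, 5]
  queue [15, 46] -> pop 15, enqueue [18], visited so far: [13, 3, 34, 5, 15]
  queue [46, 18] -> pop 46, enqueue [40], visited so far: [13, 3, 34, 5, 15, 46]
  queue [18, 40] -> pop 18, enqueue [29], visited so far: [13, 3, 34, 5, 15, 46, 18]
  queue [40, 29] -> pop 40, enqueue [none], visited so far: [13, 3, 34, 5, 15, 46, 18, 40]
  queue [29] -> pop 29, enqueue [19], visited so far: [13, 3, 34, 5, 15, 46, 18, 40, 29]
  queue [19] -> pop 19, enqueue [none], visited so far: [13, 3, 34, 5, 15, 46, 18, 40, 29, 19]
Result: [13, 3, 34, 5, 15, 46, 18, 40, 29, 19]


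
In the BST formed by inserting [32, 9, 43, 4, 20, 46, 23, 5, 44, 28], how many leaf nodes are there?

Tree built from: [32, 9, 43, 4, 20, 46, 23, 5, 44, 28]
Tree (level-order array): [32, 9, 43, 4, 20, None, 46, None, 5, None, 23, 44, None, None, None, None, 28]
Rule: A leaf has 0 children.
Per-node child counts:
  node 32: 2 child(ren)
  node 9: 2 child(ren)
  node 4: 1 child(ren)
  node 5: 0 child(ren)
  node 20: 1 child(ren)
  node 23: 1 child(ren)
  node 28: 0 child(ren)
  node 43: 1 child(ren)
  node 46: 1 child(ren)
  node 44: 0 child(ren)
Matching nodes: [5, 28, 44]
Count of leaf nodes: 3


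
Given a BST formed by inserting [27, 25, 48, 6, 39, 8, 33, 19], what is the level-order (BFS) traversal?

Tree insertion order: [27, 25, 48, 6, 39, 8, 33, 19]
Tree (level-order array): [27, 25, 48, 6, None, 39, None, None, 8, 33, None, None, 19]
BFS from the root, enqueuing left then right child of each popped node:
  queue [27] -> pop 27, enqueue [25, 48], visited so far: [27]
  queue [25, 48] -> pop 25, enqueue [6], visited so far: [27, 25]
  queue [48, 6] -> pop 48, enqueue [39], visited so far: [27, 25, 48]
  queue [6, 39] -> pop 6, enqueue [8], visited so far: [27, 25, 48, 6]
  queue [39, 8] -> pop 39, enqueue [33], visited so far: [27, 25, 48, 6, 39]
  queue [8, 33] -> pop 8, enqueue [19], visited so far: [27, 25, 48, 6, 39, 8]
  queue [33, 19] -> pop 33, enqueue [none], visited so far: [27, 25, 48, 6, 39, 8, 33]
  queue [19] -> pop 19, enqueue [none], visited so far: [27, 25, 48, 6, 39, 8, 33, 19]
Result: [27, 25, 48, 6, 39, 8, 33, 19]


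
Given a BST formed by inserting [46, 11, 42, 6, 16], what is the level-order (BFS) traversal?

Tree insertion order: [46, 11, 42, 6, 16]
Tree (level-order array): [46, 11, None, 6, 42, None, None, 16]
BFS from the root, enqueuing left then right child of each popped node:
  queue [46] -> pop 46, enqueue [11], visited so far: [46]
  queue [11] -> pop 11, enqueue [6, 42], visited so far: [46, 11]
  queue [6, 42] -> pop 6, enqueue [none], visited so far: [46, 11, 6]
  queue [42] -> pop 42, enqueue [16], visited so far: [46, 11, 6, 42]
  queue [16] -> pop 16, enqueue [none], visited so far: [46, 11, 6, 42, 16]
Result: [46, 11, 6, 42, 16]


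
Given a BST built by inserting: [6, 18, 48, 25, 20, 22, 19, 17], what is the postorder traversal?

Tree insertion order: [6, 18, 48, 25, 20, 22, 19, 17]
Tree (level-order array): [6, None, 18, 17, 48, None, None, 25, None, 20, None, 19, 22]
Postorder traversal: [17, 19, 22, 20, 25, 48, 18, 6]


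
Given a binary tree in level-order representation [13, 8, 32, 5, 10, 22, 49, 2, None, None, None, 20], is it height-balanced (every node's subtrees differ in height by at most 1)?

Tree (level-order array): [13, 8, 32, 5, 10, 22, 49, 2, None, None, None, 20]
Definition: a tree is height-balanced if, at every node, |h(left) - h(right)| <= 1 (empty subtree has height -1).
Bottom-up per-node check:
  node 2: h_left=-1, h_right=-1, diff=0 [OK], height=0
  node 5: h_left=0, h_right=-1, diff=1 [OK], height=1
  node 10: h_left=-1, h_right=-1, diff=0 [OK], height=0
  node 8: h_left=1, h_right=0, diff=1 [OK], height=2
  node 20: h_left=-1, h_right=-1, diff=0 [OK], height=0
  node 22: h_left=0, h_right=-1, diff=1 [OK], height=1
  node 49: h_left=-1, h_right=-1, diff=0 [OK], height=0
  node 32: h_left=1, h_right=0, diff=1 [OK], height=2
  node 13: h_left=2, h_right=2, diff=0 [OK], height=3
All nodes satisfy the balance condition.
Result: Balanced


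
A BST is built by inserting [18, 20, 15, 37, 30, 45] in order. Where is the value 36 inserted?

Starting tree (level order): [18, 15, 20, None, None, None, 37, 30, 45]
Insertion path: 18 -> 20 -> 37 -> 30
Result: insert 36 as right child of 30
Final tree (level order): [18, 15, 20, None, None, None, 37, 30, 45, None, 36]


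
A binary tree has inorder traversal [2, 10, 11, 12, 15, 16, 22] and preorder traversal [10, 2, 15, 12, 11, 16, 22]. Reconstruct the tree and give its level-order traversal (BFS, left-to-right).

Inorder:  [2, 10, 11, 12, 15, 16, 22]
Preorder: [10, 2, 15, 12, 11, 16, 22]
Algorithm: preorder visits root first, so consume preorder in order;
for each root, split the current inorder slice at that value into
left-subtree inorder and right-subtree inorder, then recurse.
Recursive splits:
  root=10; inorder splits into left=[2], right=[11, 12, 15, 16, 22]
  root=2; inorder splits into left=[], right=[]
  root=15; inorder splits into left=[11, 12], right=[16, 22]
  root=12; inorder splits into left=[11], right=[]
  root=11; inorder splits into left=[], right=[]
  root=16; inorder splits into left=[], right=[22]
  root=22; inorder splits into left=[], right=[]
Reconstructed level-order: [10, 2, 15, 12, 16, 11, 22]


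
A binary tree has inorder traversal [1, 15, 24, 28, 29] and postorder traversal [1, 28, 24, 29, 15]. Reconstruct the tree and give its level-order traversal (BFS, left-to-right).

Inorder:   [1, 15, 24, 28, 29]
Postorder: [1, 28, 24, 29, 15]
Algorithm: postorder visits root last, so walk postorder right-to-left;
each value is the root of the current inorder slice — split it at that
value, recurse on the right subtree first, then the left.
Recursive splits:
  root=15; inorder splits into left=[1], right=[24, 28, 29]
  root=29; inorder splits into left=[24, 28], right=[]
  root=24; inorder splits into left=[], right=[28]
  root=28; inorder splits into left=[], right=[]
  root=1; inorder splits into left=[], right=[]
Reconstructed level-order: [15, 1, 29, 24, 28]


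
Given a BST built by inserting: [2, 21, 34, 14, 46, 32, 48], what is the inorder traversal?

Tree insertion order: [2, 21, 34, 14, 46, 32, 48]
Tree (level-order array): [2, None, 21, 14, 34, None, None, 32, 46, None, None, None, 48]
Inorder traversal: [2, 14, 21, 32, 34, 46, 48]


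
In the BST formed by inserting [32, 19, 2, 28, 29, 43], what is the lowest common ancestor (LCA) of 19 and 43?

Tree insertion order: [32, 19, 2, 28, 29, 43]
Tree (level-order array): [32, 19, 43, 2, 28, None, None, None, None, None, 29]
In a BST, the LCA of p=19, q=43 is the first node v on the
root-to-leaf path with p <= v <= q (go left if both < v, right if both > v).
Walk from root:
  at 32: 19 <= 32 <= 43, this is the LCA
LCA = 32


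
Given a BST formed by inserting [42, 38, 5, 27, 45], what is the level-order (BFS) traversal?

Tree insertion order: [42, 38, 5, 27, 45]
Tree (level-order array): [42, 38, 45, 5, None, None, None, None, 27]
BFS from the root, enqueuing left then right child of each popped node:
  queue [42] -> pop 42, enqueue [38, 45], visited so far: [42]
  queue [38, 45] -> pop 38, enqueue [5], visited so far: [42, 38]
  queue [45, 5] -> pop 45, enqueue [none], visited so far: [42, 38, 45]
  queue [5] -> pop 5, enqueue [27], visited so far: [42, 38, 45, 5]
  queue [27] -> pop 27, enqueue [none], visited so far: [42, 38, 45, 5, 27]
Result: [42, 38, 45, 5, 27]


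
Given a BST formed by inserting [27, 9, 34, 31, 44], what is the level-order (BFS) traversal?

Tree insertion order: [27, 9, 34, 31, 44]
Tree (level-order array): [27, 9, 34, None, None, 31, 44]
BFS from the root, enqueuing left then right child of each popped node:
  queue [27] -> pop 27, enqueue [9, 34], visited so far: [27]
  queue [9, 34] -> pop 9, enqueue [none], visited so far: [27, 9]
  queue [34] -> pop 34, enqueue [31, 44], visited so far: [27, 9, 34]
  queue [31, 44] -> pop 31, enqueue [none], visited so far: [27, 9, 34, 31]
  queue [44] -> pop 44, enqueue [none], visited so far: [27, 9, 34, 31, 44]
Result: [27, 9, 34, 31, 44]


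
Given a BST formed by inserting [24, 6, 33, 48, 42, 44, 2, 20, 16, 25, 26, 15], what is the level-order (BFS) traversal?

Tree insertion order: [24, 6, 33, 48, 42, 44, 2, 20, 16, 25, 26, 15]
Tree (level-order array): [24, 6, 33, 2, 20, 25, 48, None, None, 16, None, None, 26, 42, None, 15, None, None, None, None, 44]
BFS from the root, enqueuing left then right child of each popped node:
  queue [24] -> pop 24, enqueue [6, 33], visited so far: [24]
  queue [6, 33] -> pop 6, enqueue [2, 20], visited so far: [24, 6]
  queue [33, 2, 20] -> pop 33, enqueue [25, 48], visited so far: [24, 6, 33]
  queue [2, 20, 25, 48] -> pop 2, enqueue [none], visited so far: [24, 6, 33, 2]
  queue [20, 25, 48] -> pop 20, enqueue [16], visited so far: [24, 6, 33, 2, 20]
  queue [25, 48, 16] -> pop 25, enqueue [26], visited so far: [24, 6, 33, 2, 20, 25]
  queue [48, 16, 26] -> pop 48, enqueue [42], visited so far: [24, 6, 33, 2, 20, 25, 48]
  queue [16, 26, 42] -> pop 16, enqueue [15], visited so far: [24, 6, 33, 2, 20, 25, 48, 16]
  queue [26, 42, 15] -> pop 26, enqueue [none], visited so far: [24, 6, 33, 2, 20, 25, 48, 16, 26]
  queue [42, 15] -> pop 42, enqueue [44], visited so far: [24, 6, 33, 2, 20, 25, 48, 16, 26, 42]
  queue [15, 44] -> pop 15, enqueue [none], visited so far: [24, 6, 33, 2, 20, 25, 48, 16, 26, 42, 15]
  queue [44] -> pop 44, enqueue [none], visited so far: [24, 6, 33, 2, 20, 25, 48, 16, 26, 42, 15, 44]
Result: [24, 6, 33, 2, 20, 25, 48, 16, 26, 42, 15, 44]


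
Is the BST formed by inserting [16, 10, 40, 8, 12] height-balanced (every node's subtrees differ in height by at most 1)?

Tree (level-order array): [16, 10, 40, 8, 12]
Definition: a tree is height-balanced if, at every node, |h(left) - h(right)| <= 1 (empty subtree has height -1).
Bottom-up per-node check:
  node 8: h_left=-1, h_right=-1, diff=0 [OK], height=0
  node 12: h_left=-1, h_right=-1, diff=0 [OK], height=0
  node 10: h_left=0, h_right=0, diff=0 [OK], height=1
  node 40: h_left=-1, h_right=-1, diff=0 [OK], height=0
  node 16: h_left=1, h_right=0, diff=1 [OK], height=2
All nodes satisfy the balance condition.
Result: Balanced


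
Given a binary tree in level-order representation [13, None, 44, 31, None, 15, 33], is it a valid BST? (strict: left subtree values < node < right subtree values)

Level-order array: [13, None, 44, 31, None, 15, 33]
Validate using subtree bounds (lo, hi): at each node, require lo < value < hi,
then recurse left with hi=value and right with lo=value.
Preorder trace (stopping at first violation):
  at node 13 with bounds (-inf, +inf): OK
  at node 44 with bounds (13, +inf): OK
  at node 31 with bounds (13, 44): OK
  at node 15 with bounds (13, 31): OK
  at node 33 with bounds (31, 44): OK
No violation found at any node.
Result: Valid BST


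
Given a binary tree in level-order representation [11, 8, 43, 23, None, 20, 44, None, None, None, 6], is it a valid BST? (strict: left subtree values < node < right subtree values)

Level-order array: [11, 8, 43, 23, None, 20, 44, None, None, None, 6]
Validate using subtree bounds (lo, hi): at each node, require lo < value < hi,
then recurse left with hi=value and right with lo=value.
Preorder trace (stopping at first violation):
  at node 11 with bounds (-inf, +inf): OK
  at node 8 with bounds (-inf, 11): OK
  at node 23 with bounds (-inf, 8): VIOLATION
Node 23 violates its bound: not (-inf < 23 < 8).
Result: Not a valid BST


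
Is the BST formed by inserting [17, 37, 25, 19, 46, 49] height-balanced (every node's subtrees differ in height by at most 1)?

Tree (level-order array): [17, None, 37, 25, 46, 19, None, None, 49]
Definition: a tree is height-balanced if, at every node, |h(left) - h(right)| <= 1 (empty subtree has height -1).
Bottom-up per-node check:
  node 19: h_left=-1, h_right=-1, diff=0 [OK], height=0
  node 25: h_left=0, h_right=-1, diff=1 [OK], height=1
  node 49: h_left=-1, h_right=-1, diff=0 [OK], height=0
  node 46: h_left=-1, h_right=0, diff=1 [OK], height=1
  node 37: h_left=1, h_right=1, diff=0 [OK], height=2
  node 17: h_left=-1, h_right=2, diff=3 [FAIL (|-1-2|=3 > 1)], height=3
Node 17 violates the condition: |-1 - 2| = 3 > 1.
Result: Not balanced


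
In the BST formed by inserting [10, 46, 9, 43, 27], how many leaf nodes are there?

Tree built from: [10, 46, 9, 43, 27]
Tree (level-order array): [10, 9, 46, None, None, 43, None, 27]
Rule: A leaf has 0 children.
Per-node child counts:
  node 10: 2 child(ren)
  node 9: 0 child(ren)
  node 46: 1 child(ren)
  node 43: 1 child(ren)
  node 27: 0 child(ren)
Matching nodes: [9, 27]
Count of leaf nodes: 2


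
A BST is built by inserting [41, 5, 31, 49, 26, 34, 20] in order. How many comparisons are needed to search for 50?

Search path for 50: 41 -> 49
Found: False
Comparisons: 2


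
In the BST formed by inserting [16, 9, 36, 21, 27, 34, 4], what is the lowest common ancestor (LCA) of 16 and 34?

Tree insertion order: [16, 9, 36, 21, 27, 34, 4]
Tree (level-order array): [16, 9, 36, 4, None, 21, None, None, None, None, 27, None, 34]
In a BST, the LCA of p=16, q=34 is the first node v on the
root-to-leaf path with p <= v <= q (go left if both < v, right if both > v).
Walk from root:
  at 16: 16 <= 16 <= 34, this is the LCA
LCA = 16


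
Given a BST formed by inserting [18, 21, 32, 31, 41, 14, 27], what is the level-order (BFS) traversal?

Tree insertion order: [18, 21, 32, 31, 41, 14, 27]
Tree (level-order array): [18, 14, 21, None, None, None, 32, 31, 41, 27]
BFS from the root, enqueuing left then right child of each popped node:
  queue [18] -> pop 18, enqueue [14, 21], visited so far: [18]
  queue [14, 21] -> pop 14, enqueue [none], visited so far: [18, 14]
  queue [21] -> pop 21, enqueue [32], visited so far: [18, 14, 21]
  queue [32] -> pop 32, enqueue [31, 41], visited so far: [18, 14, 21, 32]
  queue [31, 41] -> pop 31, enqueue [27], visited so far: [18, 14, 21, 32, 31]
  queue [41, 27] -> pop 41, enqueue [none], visited so far: [18, 14, 21, 32, 31, 41]
  queue [27] -> pop 27, enqueue [none], visited so far: [18, 14, 21, 32, 31, 41, 27]
Result: [18, 14, 21, 32, 31, 41, 27]


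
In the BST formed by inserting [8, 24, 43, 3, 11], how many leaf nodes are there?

Tree built from: [8, 24, 43, 3, 11]
Tree (level-order array): [8, 3, 24, None, None, 11, 43]
Rule: A leaf has 0 children.
Per-node child counts:
  node 8: 2 child(ren)
  node 3: 0 child(ren)
  node 24: 2 child(ren)
  node 11: 0 child(ren)
  node 43: 0 child(ren)
Matching nodes: [3, 11, 43]
Count of leaf nodes: 3


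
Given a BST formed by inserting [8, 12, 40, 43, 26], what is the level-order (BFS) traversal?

Tree insertion order: [8, 12, 40, 43, 26]
Tree (level-order array): [8, None, 12, None, 40, 26, 43]
BFS from the root, enqueuing left then right child of each popped node:
  queue [8] -> pop 8, enqueue [12], visited so far: [8]
  queue [12] -> pop 12, enqueue [40], visited so far: [8, 12]
  queue [40] -> pop 40, enqueue [26, 43], visited so far: [8, 12, 40]
  queue [26, 43] -> pop 26, enqueue [none], visited so far: [8, 12, 40, 26]
  queue [43] -> pop 43, enqueue [none], visited so far: [8, 12, 40, 26, 43]
Result: [8, 12, 40, 26, 43]


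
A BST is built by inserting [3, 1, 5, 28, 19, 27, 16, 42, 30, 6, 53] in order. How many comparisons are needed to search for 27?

Search path for 27: 3 -> 5 -> 28 -> 19 -> 27
Found: True
Comparisons: 5


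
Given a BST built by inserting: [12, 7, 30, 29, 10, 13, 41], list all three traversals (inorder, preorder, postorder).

Tree insertion order: [12, 7, 30, 29, 10, 13, 41]
Tree (level-order array): [12, 7, 30, None, 10, 29, 41, None, None, 13]
Inorder (L, root, R): [7, 10, 12, 13, 29, 30, 41]
Preorder (root, L, R): [12, 7, 10, 30, 29, 13, 41]
Postorder (L, R, root): [10, 7, 13, 29, 41, 30, 12]


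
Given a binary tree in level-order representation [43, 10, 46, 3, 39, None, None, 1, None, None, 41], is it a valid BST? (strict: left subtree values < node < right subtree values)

Level-order array: [43, 10, 46, 3, 39, None, None, 1, None, None, 41]
Validate using subtree bounds (lo, hi): at each node, require lo < value < hi,
then recurse left with hi=value and right with lo=value.
Preorder trace (stopping at first violation):
  at node 43 with bounds (-inf, +inf): OK
  at node 10 with bounds (-inf, 43): OK
  at node 3 with bounds (-inf, 10): OK
  at node 1 with bounds (-inf, 3): OK
  at node 39 with bounds (10, 43): OK
  at node 41 with bounds (39, 43): OK
  at node 46 with bounds (43, +inf): OK
No violation found at any node.
Result: Valid BST


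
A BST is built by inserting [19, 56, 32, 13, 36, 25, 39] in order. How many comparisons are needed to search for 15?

Search path for 15: 19 -> 13
Found: False
Comparisons: 2


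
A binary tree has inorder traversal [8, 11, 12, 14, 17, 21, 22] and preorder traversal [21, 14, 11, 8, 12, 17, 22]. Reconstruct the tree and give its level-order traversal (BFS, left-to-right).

Inorder:  [8, 11, 12, 14, 17, 21, 22]
Preorder: [21, 14, 11, 8, 12, 17, 22]
Algorithm: preorder visits root first, so consume preorder in order;
for each root, split the current inorder slice at that value into
left-subtree inorder and right-subtree inorder, then recurse.
Recursive splits:
  root=21; inorder splits into left=[8, 11, 12, 14, 17], right=[22]
  root=14; inorder splits into left=[8, 11, 12], right=[17]
  root=11; inorder splits into left=[8], right=[12]
  root=8; inorder splits into left=[], right=[]
  root=12; inorder splits into left=[], right=[]
  root=17; inorder splits into left=[], right=[]
  root=22; inorder splits into left=[], right=[]
Reconstructed level-order: [21, 14, 22, 11, 17, 8, 12]


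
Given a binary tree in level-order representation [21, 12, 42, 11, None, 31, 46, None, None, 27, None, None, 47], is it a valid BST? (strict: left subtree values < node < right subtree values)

Level-order array: [21, 12, 42, 11, None, 31, 46, None, None, 27, None, None, 47]
Validate using subtree bounds (lo, hi): at each node, require lo < value < hi,
then recurse left with hi=value and right with lo=value.
Preorder trace (stopping at first violation):
  at node 21 with bounds (-inf, +inf): OK
  at node 12 with bounds (-inf, 21): OK
  at node 11 with bounds (-inf, 12): OK
  at node 42 with bounds (21, +inf): OK
  at node 31 with bounds (21, 42): OK
  at node 27 with bounds (21, 31): OK
  at node 46 with bounds (42, +inf): OK
  at node 47 with bounds (46, +inf): OK
No violation found at any node.
Result: Valid BST


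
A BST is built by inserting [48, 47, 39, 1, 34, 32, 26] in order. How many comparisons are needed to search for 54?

Search path for 54: 48
Found: False
Comparisons: 1


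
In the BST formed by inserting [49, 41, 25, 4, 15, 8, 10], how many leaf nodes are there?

Tree built from: [49, 41, 25, 4, 15, 8, 10]
Tree (level-order array): [49, 41, None, 25, None, 4, None, None, 15, 8, None, None, 10]
Rule: A leaf has 0 children.
Per-node child counts:
  node 49: 1 child(ren)
  node 41: 1 child(ren)
  node 25: 1 child(ren)
  node 4: 1 child(ren)
  node 15: 1 child(ren)
  node 8: 1 child(ren)
  node 10: 0 child(ren)
Matching nodes: [10]
Count of leaf nodes: 1


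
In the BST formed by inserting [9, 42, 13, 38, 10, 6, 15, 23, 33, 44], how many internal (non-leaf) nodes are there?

Tree built from: [9, 42, 13, 38, 10, 6, 15, 23, 33, 44]
Tree (level-order array): [9, 6, 42, None, None, 13, 44, 10, 38, None, None, None, None, 15, None, None, 23, None, 33]
Rule: An internal node has at least one child.
Per-node child counts:
  node 9: 2 child(ren)
  node 6: 0 child(ren)
  node 42: 2 child(ren)
  node 13: 2 child(ren)
  node 10: 0 child(ren)
  node 38: 1 child(ren)
  node 15: 1 child(ren)
  node 23: 1 child(ren)
  node 33: 0 child(ren)
  node 44: 0 child(ren)
Matching nodes: [9, 42, 13, 38, 15, 23]
Count of internal (non-leaf) nodes: 6


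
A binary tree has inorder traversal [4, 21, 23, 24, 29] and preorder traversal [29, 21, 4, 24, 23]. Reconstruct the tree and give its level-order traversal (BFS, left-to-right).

Inorder:  [4, 21, 23, 24, 29]
Preorder: [29, 21, 4, 24, 23]
Algorithm: preorder visits root first, so consume preorder in order;
for each root, split the current inorder slice at that value into
left-subtree inorder and right-subtree inorder, then recurse.
Recursive splits:
  root=29; inorder splits into left=[4, 21, 23, 24], right=[]
  root=21; inorder splits into left=[4], right=[23, 24]
  root=4; inorder splits into left=[], right=[]
  root=24; inorder splits into left=[23], right=[]
  root=23; inorder splits into left=[], right=[]
Reconstructed level-order: [29, 21, 4, 24, 23]


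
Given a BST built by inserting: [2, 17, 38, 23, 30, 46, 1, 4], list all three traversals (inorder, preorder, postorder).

Tree insertion order: [2, 17, 38, 23, 30, 46, 1, 4]
Tree (level-order array): [2, 1, 17, None, None, 4, 38, None, None, 23, 46, None, 30]
Inorder (L, root, R): [1, 2, 4, 17, 23, 30, 38, 46]
Preorder (root, L, R): [2, 1, 17, 4, 38, 23, 30, 46]
Postorder (L, R, root): [1, 4, 30, 23, 46, 38, 17, 2]


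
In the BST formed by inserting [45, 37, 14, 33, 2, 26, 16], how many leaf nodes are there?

Tree built from: [45, 37, 14, 33, 2, 26, 16]
Tree (level-order array): [45, 37, None, 14, None, 2, 33, None, None, 26, None, 16]
Rule: A leaf has 0 children.
Per-node child counts:
  node 45: 1 child(ren)
  node 37: 1 child(ren)
  node 14: 2 child(ren)
  node 2: 0 child(ren)
  node 33: 1 child(ren)
  node 26: 1 child(ren)
  node 16: 0 child(ren)
Matching nodes: [2, 16]
Count of leaf nodes: 2


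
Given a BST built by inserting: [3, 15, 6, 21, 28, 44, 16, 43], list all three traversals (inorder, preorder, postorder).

Tree insertion order: [3, 15, 6, 21, 28, 44, 16, 43]
Tree (level-order array): [3, None, 15, 6, 21, None, None, 16, 28, None, None, None, 44, 43]
Inorder (L, root, R): [3, 6, 15, 16, 21, 28, 43, 44]
Preorder (root, L, R): [3, 15, 6, 21, 16, 28, 44, 43]
Postorder (L, R, root): [6, 16, 43, 44, 28, 21, 15, 3]


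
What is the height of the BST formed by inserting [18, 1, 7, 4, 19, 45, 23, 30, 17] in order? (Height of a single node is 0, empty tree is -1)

Insertion order: [18, 1, 7, 4, 19, 45, 23, 30, 17]
Tree (level-order array): [18, 1, 19, None, 7, None, 45, 4, 17, 23, None, None, None, None, None, None, 30]
Compute height bottom-up (empty subtree = -1):
  height(4) = 1 + max(-1, -1) = 0
  height(17) = 1 + max(-1, -1) = 0
  height(7) = 1 + max(0, 0) = 1
  height(1) = 1 + max(-1, 1) = 2
  height(30) = 1 + max(-1, -1) = 0
  height(23) = 1 + max(-1, 0) = 1
  height(45) = 1 + max(1, -1) = 2
  height(19) = 1 + max(-1, 2) = 3
  height(18) = 1 + max(2, 3) = 4
Height = 4


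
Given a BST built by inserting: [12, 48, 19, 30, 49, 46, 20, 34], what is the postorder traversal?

Tree insertion order: [12, 48, 19, 30, 49, 46, 20, 34]
Tree (level-order array): [12, None, 48, 19, 49, None, 30, None, None, 20, 46, None, None, 34]
Postorder traversal: [20, 34, 46, 30, 19, 49, 48, 12]


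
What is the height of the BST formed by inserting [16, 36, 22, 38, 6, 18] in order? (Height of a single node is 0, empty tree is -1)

Insertion order: [16, 36, 22, 38, 6, 18]
Tree (level-order array): [16, 6, 36, None, None, 22, 38, 18]
Compute height bottom-up (empty subtree = -1):
  height(6) = 1 + max(-1, -1) = 0
  height(18) = 1 + max(-1, -1) = 0
  height(22) = 1 + max(0, -1) = 1
  height(38) = 1 + max(-1, -1) = 0
  height(36) = 1 + max(1, 0) = 2
  height(16) = 1 + max(0, 2) = 3
Height = 3


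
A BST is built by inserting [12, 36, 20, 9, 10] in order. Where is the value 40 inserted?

Starting tree (level order): [12, 9, 36, None, 10, 20]
Insertion path: 12 -> 36
Result: insert 40 as right child of 36
Final tree (level order): [12, 9, 36, None, 10, 20, 40]


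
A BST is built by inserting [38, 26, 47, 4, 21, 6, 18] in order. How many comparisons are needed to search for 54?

Search path for 54: 38 -> 47
Found: False
Comparisons: 2


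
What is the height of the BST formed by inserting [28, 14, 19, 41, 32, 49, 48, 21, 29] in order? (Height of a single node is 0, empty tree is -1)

Insertion order: [28, 14, 19, 41, 32, 49, 48, 21, 29]
Tree (level-order array): [28, 14, 41, None, 19, 32, 49, None, 21, 29, None, 48]
Compute height bottom-up (empty subtree = -1):
  height(21) = 1 + max(-1, -1) = 0
  height(19) = 1 + max(-1, 0) = 1
  height(14) = 1 + max(-1, 1) = 2
  height(29) = 1 + max(-1, -1) = 0
  height(32) = 1 + max(0, -1) = 1
  height(48) = 1 + max(-1, -1) = 0
  height(49) = 1 + max(0, -1) = 1
  height(41) = 1 + max(1, 1) = 2
  height(28) = 1 + max(2, 2) = 3
Height = 3


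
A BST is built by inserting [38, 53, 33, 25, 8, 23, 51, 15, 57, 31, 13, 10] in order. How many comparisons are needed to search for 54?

Search path for 54: 38 -> 53 -> 57
Found: False
Comparisons: 3


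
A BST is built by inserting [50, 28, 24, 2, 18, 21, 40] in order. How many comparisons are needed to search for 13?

Search path for 13: 50 -> 28 -> 24 -> 2 -> 18
Found: False
Comparisons: 5


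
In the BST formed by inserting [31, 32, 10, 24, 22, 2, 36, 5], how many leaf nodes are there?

Tree built from: [31, 32, 10, 24, 22, 2, 36, 5]
Tree (level-order array): [31, 10, 32, 2, 24, None, 36, None, 5, 22]
Rule: A leaf has 0 children.
Per-node child counts:
  node 31: 2 child(ren)
  node 10: 2 child(ren)
  node 2: 1 child(ren)
  node 5: 0 child(ren)
  node 24: 1 child(ren)
  node 22: 0 child(ren)
  node 32: 1 child(ren)
  node 36: 0 child(ren)
Matching nodes: [5, 22, 36]
Count of leaf nodes: 3


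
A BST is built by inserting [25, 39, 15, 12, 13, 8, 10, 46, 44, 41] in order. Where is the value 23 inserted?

Starting tree (level order): [25, 15, 39, 12, None, None, 46, 8, 13, 44, None, None, 10, None, None, 41]
Insertion path: 25 -> 15
Result: insert 23 as right child of 15
Final tree (level order): [25, 15, 39, 12, 23, None, 46, 8, 13, None, None, 44, None, None, 10, None, None, 41]


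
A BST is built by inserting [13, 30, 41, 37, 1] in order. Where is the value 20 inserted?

Starting tree (level order): [13, 1, 30, None, None, None, 41, 37]
Insertion path: 13 -> 30
Result: insert 20 as left child of 30
Final tree (level order): [13, 1, 30, None, None, 20, 41, None, None, 37]


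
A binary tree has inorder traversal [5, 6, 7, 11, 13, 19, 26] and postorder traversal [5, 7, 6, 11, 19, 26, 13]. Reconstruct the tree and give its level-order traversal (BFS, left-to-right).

Inorder:   [5, 6, 7, 11, 13, 19, 26]
Postorder: [5, 7, 6, 11, 19, 26, 13]
Algorithm: postorder visits root last, so walk postorder right-to-left;
each value is the root of the current inorder slice — split it at that
value, recurse on the right subtree first, then the left.
Recursive splits:
  root=13; inorder splits into left=[5, 6, 7, 11], right=[19, 26]
  root=26; inorder splits into left=[19], right=[]
  root=19; inorder splits into left=[], right=[]
  root=11; inorder splits into left=[5, 6, 7], right=[]
  root=6; inorder splits into left=[5], right=[7]
  root=7; inorder splits into left=[], right=[]
  root=5; inorder splits into left=[], right=[]
Reconstructed level-order: [13, 11, 26, 6, 19, 5, 7]


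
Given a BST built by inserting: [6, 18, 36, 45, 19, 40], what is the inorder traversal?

Tree insertion order: [6, 18, 36, 45, 19, 40]
Tree (level-order array): [6, None, 18, None, 36, 19, 45, None, None, 40]
Inorder traversal: [6, 18, 19, 36, 40, 45]


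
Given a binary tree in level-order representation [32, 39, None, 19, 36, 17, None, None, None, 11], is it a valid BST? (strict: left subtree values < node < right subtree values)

Level-order array: [32, 39, None, 19, 36, 17, None, None, None, 11]
Validate using subtree bounds (lo, hi): at each node, require lo < value < hi,
then recurse left with hi=value and right with lo=value.
Preorder trace (stopping at first violation):
  at node 32 with bounds (-inf, +inf): OK
  at node 39 with bounds (-inf, 32): VIOLATION
Node 39 violates its bound: not (-inf < 39 < 32).
Result: Not a valid BST


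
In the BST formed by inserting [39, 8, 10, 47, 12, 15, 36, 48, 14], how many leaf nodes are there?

Tree built from: [39, 8, 10, 47, 12, 15, 36, 48, 14]
Tree (level-order array): [39, 8, 47, None, 10, None, 48, None, 12, None, None, None, 15, 14, 36]
Rule: A leaf has 0 children.
Per-node child counts:
  node 39: 2 child(ren)
  node 8: 1 child(ren)
  node 10: 1 child(ren)
  node 12: 1 child(ren)
  node 15: 2 child(ren)
  node 14: 0 child(ren)
  node 36: 0 child(ren)
  node 47: 1 child(ren)
  node 48: 0 child(ren)
Matching nodes: [14, 36, 48]
Count of leaf nodes: 3


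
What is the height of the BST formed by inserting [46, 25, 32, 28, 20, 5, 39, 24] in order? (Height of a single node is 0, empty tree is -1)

Insertion order: [46, 25, 32, 28, 20, 5, 39, 24]
Tree (level-order array): [46, 25, None, 20, 32, 5, 24, 28, 39]
Compute height bottom-up (empty subtree = -1):
  height(5) = 1 + max(-1, -1) = 0
  height(24) = 1 + max(-1, -1) = 0
  height(20) = 1 + max(0, 0) = 1
  height(28) = 1 + max(-1, -1) = 0
  height(39) = 1 + max(-1, -1) = 0
  height(32) = 1 + max(0, 0) = 1
  height(25) = 1 + max(1, 1) = 2
  height(46) = 1 + max(2, -1) = 3
Height = 3


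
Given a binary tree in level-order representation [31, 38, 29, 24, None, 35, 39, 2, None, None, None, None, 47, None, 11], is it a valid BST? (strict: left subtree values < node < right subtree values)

Level-order array: [31, 38, 29, 24, None, 35, 39, 2, None, None, None, None, 47, None, 11]
Validate using subtree bounds (lo, hi): at each node, require lo < value < hi,
then recurse left with hi=value and right with lo=value.
Preorder trace (stopping at first violation):
  at node 31 with bounds (-inf, +inf): OK
  at node 38 with bounds (-inf, 31): VIOLATION
Node 38 violates its bound: not (-inf < 38 < 31).
Result: Not a valid BST


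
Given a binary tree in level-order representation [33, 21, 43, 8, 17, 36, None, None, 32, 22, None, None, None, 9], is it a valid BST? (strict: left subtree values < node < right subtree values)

Level-order array: [33, 21, 43, 8, 17, 36, None, None, 32, 22, None, None, None, 9]
Validate using subtree bounds (lo, hi): at each node, require lo < value < hi,
then recurse left with hi=value and right with lo=value.
Preorder trace (stopping at first violation):
  at node 33 with bounds (-inf, +inf): OK
  at node 21 with bounds (-inf, 33): OK
  at node 8 with bounds (-inf, 21): OK
  at node 32 with bounds (8, 21): VIOLATION
Node 32 violates its bound: not (8 < 32 < 21).
Result: Not a valid BST


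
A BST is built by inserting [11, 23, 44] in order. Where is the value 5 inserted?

Starting tree (level order): [11, None, 23, None, 44]
Insertion path: 11
Result: insert 5 as left child of 11
Final tree (level order): [11, 5, 23, None, None, None, 44]


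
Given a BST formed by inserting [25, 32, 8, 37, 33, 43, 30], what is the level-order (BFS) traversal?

Tree insertion order: [25, 32, 8, 37, 33, 43, 30]
Tree (level-order array): [25, 8, 32, None, None, 30, 37, None, None, 33, 43]
BFS from the root, enqueuing left then right child of each popped node:
  queue [25] -> pop 25, enqueue [8, 32], visited so far: [25]
  queue [8, 32] -> pop 8, enqueue [none], visited so far: [25, 8]
  queue [32] -> pop 32, enqueue [30, 37], visited so far: [25, 8, 32]
  queue [30, 37] -> pop 30, enqueue [none], visited so far: [25, 8, 32, 30]
  queue [37] -> pop 37, enqueue [33, 43], visited so far: [25, 8, 32, 30, 37]
  queue [33, 43] -> pop 33, enqueue [none], visited so far: [25, 8, 32, 30, 37, 33]
  queue [43] -> pop 43, enqueue [none], visited so far: [25, 8, 32, 30, 37, 33, 43]
Result: [25, 8, 32, 30, 37, 33, 43]


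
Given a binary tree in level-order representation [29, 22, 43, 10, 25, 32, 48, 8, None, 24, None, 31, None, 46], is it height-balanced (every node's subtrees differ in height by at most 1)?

Tree (level-order array): [29, 22, 43, 10, 25, 32, 48, 8, None, 24, None, 31, None, 46]
Definition: a tree is height-balanced if, at every node, |h(left) - h(right)| <= 1 (empty subtree has height -1).
Bottom-up per-node check:
  node 8: h_left=-1, h_right=-1, diff=0 [OK], height=0
  node 10: h_left=0, h_right=-1, diff=1 [OK], height=1
  node 24: h_left=-1, h_right=-1, diff=0 [OK], height=0
  node 25: h_left=0, h_right=-1, diff=1 [OK], height=1
  node 22: h_left=1, h_right=1, diff=0 [OK], height=2
  node 31: h_left=-1, h_right=-1, diff=0 [OK], height=0
  node 32: h_left=0, h_right=-1, diff=1 [OK], height=1
  node 46: h_left=-1, h_right=-1, diff=0 [OK], height=0
  node 48: h_left=0, h_right=-1, diff=1 [OK], height=1
  node 43: h_left=1, h_right=1, diff=0 [OK], height=2
  node 29: h_left=2, h_right=2, diff=0 [OK], height=3
All nodes satisfy the balance condition.
Result: Balanced


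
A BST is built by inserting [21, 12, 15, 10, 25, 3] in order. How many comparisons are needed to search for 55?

Search path for 55: 21 -> 25
Found: False
Comparisons: 2


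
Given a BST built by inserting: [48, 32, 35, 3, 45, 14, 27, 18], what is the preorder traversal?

Tree insertion order: [48, 32, 35, 3, 45, 14, 27, 18]
Tree (level-order array): [48, 32, None, 3, 35, None, 14, None, 45, None, 27, None, None, 18]
Preorder traversal: [48, 32, 3, 14, 27, 18, 35, 45]


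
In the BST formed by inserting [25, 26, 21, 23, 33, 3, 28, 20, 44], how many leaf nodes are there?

Tree built from: [25, 26, 21, 23, 33, 3, 28, 20, 44]
Tree (level-order array): [25, 21, 26, 3, 23, None, 33, None, 20, None, None, 28, 44]
Rule: A leaf has 0 children.
Per-node child counts:
  node 25: 2 child(ren)
  node 21: 2 child(ren)
  node 3: 1 child(ren)
  node 20: 0 child(ren)
  node 23: 0 child(ren)
  node 26: 1 child(ren)
  node 33: 2 child(ren)
  node 28: 0 child(ren)
  node 44: 0 child(ren)
Matching nodes: [20, 23, 28, 44]
Count of leaf nodes: 4


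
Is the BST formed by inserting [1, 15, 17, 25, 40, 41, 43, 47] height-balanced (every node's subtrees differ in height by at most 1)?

Tree (level-order array): [1, None, 15, None, 17, None, 25, None, 40, None, 41, None, 43, None, 47]
Definition: a tree is height-balanced if, at every node, |h(left) - h(right)| <= 1 (empty subtree has height -1).
Bottom-up per-node check:
  node 47: h_left=-1, h_right=-1, diff=0 [OK], height=0
  node 43: h_left=-1, h_right=0, diff=1 [OK], height=1
  node 41: h_left=-1, h_right=1, diff=2 [FAIL (|-1-1|=2 > 1)], height=2
  node 40: h_left=-1, h_right=2, diff=3 [FAIL (|-1-2|=3 > 1)], height=3
  node 25: h_left=-1, h_right=3, diff=4 [FAIL (|-1-3|=4 > 1)], height=4
  node 17: h_left=-1, h_right=4, diff=5 [FAIL (|-1-4|=5 > 1)], height=5
  node 15: h_left=-1, h_right=5, diff=6 [FAIL (|-1-5|=6 > 1)], height=6
  node 1: h_left=-1, h_right=6, diff=7 [FAIL (|-1-6|=7 > 1)], height=7
Node 41 violates the condition: |-1 - 1| = 2 > 1.
Result: Not balanced


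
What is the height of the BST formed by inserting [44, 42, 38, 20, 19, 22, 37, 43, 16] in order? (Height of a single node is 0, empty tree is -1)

Insertion order: [44, 42, 38, 20, 19, 22, 37, 43, 16]
Tree (level-order array): [44, 42, None, 38, 43, 20, None, None, None, 19, 22, 16, None, None, 37]
Compute height bottom-up (empty subtree = -1):
  height(16) = 1 + max(-1, -1) = 0
  height(19) = 1 + max(0, -1) = 1
  height(37) = 1 + max(-1, -1) = 0
  height(22) = 1 + max(-1, 0) = 1
  height(20) = 1 + max(1, 1) = 2
  height(38) = 1 + max(2, -1) = 3
  height(43) = 1 + max(-1, -1) = 0
  height(42) = 1 + max(3, 0) = 4
  height(44) = 1 + max(4, -1) = 5
Height = 5


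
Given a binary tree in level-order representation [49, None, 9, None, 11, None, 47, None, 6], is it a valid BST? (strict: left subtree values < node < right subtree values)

Level-order array: [49, None, 9, None, 11, None, 47, None, 6]
Validate using subtree bounds (lo, hi): at each node, require lo < value < hi,
then recurse left with hi=value and right with lo=value.
Preorder trace (stopping at first violation):
  at node 49 with bounds (-inf, +inf): OK
  at node 9 with bounds (49, +inf): VIOLATION
Node 9 violates its bound: not (49 < 9 < +inf).
Result: Not a valid BST


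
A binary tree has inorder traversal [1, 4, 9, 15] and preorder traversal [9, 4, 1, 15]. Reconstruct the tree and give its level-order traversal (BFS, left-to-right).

Inorder:  [1, 4, 9, 15]
Preorder: [9, 4, 1, 15]
Algorithm: preorder visits root first, so consume preorder in order;
for each root, split the current inorder slice at that value into
left-subtree inorder and right-subtree inorder, then recurse.
Recursive splits:
  root=9; inorder splits into left=[1, 4], right=[15]
  root=4; inorder splits into left=[1], right=[]
  root=1; inorder splits into left=[], right=[]
  root=15; inorder splits into left=[], right=[]
Reconstructed level-order: [9, 4, 15, 1]


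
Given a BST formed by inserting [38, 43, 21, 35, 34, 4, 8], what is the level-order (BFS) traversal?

Tree insertion order: [38, 43, 21, 35, 34, 4, 8]
Tree (level-order array): [38, 21, 43, 4, 35, None, None, None, 8, 34]
BFS from the root, enqueuing left then right child of each popped node:
  queue [38] -> pop 38, enqueue [21, 43], visited so far: [38]
  queue [21, 43] -> pop 21, enqueue [4, 35], visited so far: [38, 21]
  queue [43, 4, 35] -> pop 43, enqueue [none], visited so far: [38, 21, 43]
  queue [4, 35] -> pop 4, enqueue [8], visited so far: [38, 21, 43, 4]
  queue [35, 8] -> pop 35, enqueue [34], visited so far: [38, 21, 43, 4, 35]
  queue [8, 34] -> pop 8, enqueue [none], visited so far: [38, 21, 43, 4, 35, 8]
  queue [34] -> pop 34, enqueue [none], visited so far: [38, 21, 43, 4, 35, 8, 34]
Result: [38, 21, 43, 4, 35, 8, 34]


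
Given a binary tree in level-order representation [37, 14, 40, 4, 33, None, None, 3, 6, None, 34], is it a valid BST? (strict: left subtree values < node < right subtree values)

Level-order array: [37, 14, 40, 4, 33, None, None, 3, 6, None, 34]
Validate using subtree bounds (lo, hi): at each node, require lo < value < hi,
then recurse left with hi=value and right with lo=value.
Preorder trace (stopping at first violation):
  at node 37 with bounds (-inf, +inf): OK
  at node 14 with bounds (-inf, 37): OK
  at node 4 with bounds (-inf, 14): OK
  at node 3 with bounds (-inf, 4): OK
  at node 6 with bounds (4, 14): OK
  at node 33 with bounds (14, 37): OK
  at node 34 with bounds (33, 37): OK
  at node 40 with bounds (37, +inf): OK
No violation found at any node.
Result: Valid BST


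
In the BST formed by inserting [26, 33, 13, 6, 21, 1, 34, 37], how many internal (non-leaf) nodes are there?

Tree built from: [26, 33, 13, 6, 21, 1, 34, 37]
Tree (level-order array): [26, 13, 33, 6, 21, None, 34, 1, None, None, None, None, 37]
Rule: An internal node has at least one child.
Per-node child counts:
  node 26: 2 child(ren)
  node 13: 2 child(ren)
  node 6: 1 child(ren)
  node 1: 0 child(ren)
  node 21: 0 child(ren)
  node 33: 1 child(ren)
  node 34: 1 child(ren)
  node 37: 0 child(ren)
Matching nodes: [26, 13, 6, 33, 34]
Count of internal (non-leaf) nodes: 5


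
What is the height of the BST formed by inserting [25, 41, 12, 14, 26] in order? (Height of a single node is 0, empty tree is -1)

Insertion order: [25, 41, 12, 14, 26]
Tree (level-order array): [25, 12, 41, None, 14, 26]
Compute height bottom-up (empty subtree = -1):
  height(14) = 1 + max(-1, -1) = 0
  height(12) = 1 + max(-1, 0) = 1
  height(26) = 1 + max(-1, -1) = 0
  height(41) = 1 + max(0, -1) = 1
  height(25) = 1 + max(1, 1) = 2
Height = 2


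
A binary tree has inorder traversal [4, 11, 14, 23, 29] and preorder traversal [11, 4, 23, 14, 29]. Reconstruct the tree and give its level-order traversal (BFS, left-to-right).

Inorder:  [4, 11, 14, 23, 29]
Preorder: [11, 4, 23, 14, 29]
Algorithm: preorder visits root first, so consume preorder in order;
for each root, split the current inorder slice at that value into
left-subtree inorder and right-subtree inorder, then recurse.
Recursive splits:
  root=11; inorder splits into left=[4], right=[14, 23, 29]
  root=4; inorder splits into left=[], right=[]
  root=23; inorder splits into left=[14], right=[29]
  root=14; inorder splits into left=[], right=[]
  root=29; inorder splits into left=[], right=[]
Reconstructed level-order: [11, 4, 23, 14, 29]
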